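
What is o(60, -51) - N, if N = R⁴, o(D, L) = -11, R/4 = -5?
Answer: -160011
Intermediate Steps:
R = -20 (R = 4*(-5) = -20)
N = 160000 (N = (-20)⁴ = 160000)
o(60, -51) - N = -11 - 1*160000 = -11 - 160000 = -160011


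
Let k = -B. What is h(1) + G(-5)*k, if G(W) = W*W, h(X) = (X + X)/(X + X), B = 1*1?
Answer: -24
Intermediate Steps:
B = 1
h(X) = 1 (h(X) = (2*X)/((2*X)) = (2*X)*(1/(2*X)) = 1)
k = -1 (k = -1*1 = -1)
G(W) = W²
h(1) + G(-5)*k = 1 + (-5)²*(-1) = 1 + 25*(-1) = 1 - 25 = -24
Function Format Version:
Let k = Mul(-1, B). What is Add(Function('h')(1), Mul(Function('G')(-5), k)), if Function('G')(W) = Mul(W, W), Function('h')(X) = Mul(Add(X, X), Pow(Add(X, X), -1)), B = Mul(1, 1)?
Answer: -24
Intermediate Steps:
B = 1
Function('h')(X) = 1 (Function('h')(X) = Mul(Mul(2, X), Pow(Mul(2, X), -1)) = Mul(Mul(2, X), Mul(Rational(1, 2), Pow(X, -1))) = 1)
k = -1 (k = Mul(-1, 1) = -1)
Function('G')(W) = Pow(W, 2)
Add(Function('h')(1), Mul(Function('G')(-5), k)) = Add(1, Mul(Pow(-5, 2), -1)) = Add(1, Mul(25, -1)) = Add(1, -25) = -24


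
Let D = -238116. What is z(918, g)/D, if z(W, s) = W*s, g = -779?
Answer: 119187/39686 ≈ 3.0033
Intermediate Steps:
z(918, g)/D = (918*(-779))/(-238116) = -715122*(-1/238116) = 119187/39686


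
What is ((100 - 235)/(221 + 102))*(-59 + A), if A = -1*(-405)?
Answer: -46710/323 ≈ -144.61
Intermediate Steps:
A = 405
((100 - 235)/(221 + 102))*(-59 + A) = ((100 - 235)/(221 + 102))*(-59 + 405) = -135/323*346 = -46710/323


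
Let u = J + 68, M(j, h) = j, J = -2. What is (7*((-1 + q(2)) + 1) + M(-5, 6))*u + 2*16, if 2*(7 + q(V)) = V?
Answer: -3070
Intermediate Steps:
q(V) = -7 + V/2
u = 66 (u = -2 + 68 = 66)
(7*((-1 + q(2)) + 1) + M(-5, 6))*u + 2*16 = (7*((-1 + (-7 + (1/2)*2)) + 1) - 5)*66 + 2*16 = (7*((-1 + (-7 + 1)) + 1) - 5)*66 + 32 = (7*((-1 - 6) + 1) - 5)*66 + 32 = (7*(-7 + 1) - 5)*66 + 32 = (7*(-6) - 5)*66 + 32 = (-42 - 5)*66 + 32 = -47*66 + 32 = -3102 + 32 = -3070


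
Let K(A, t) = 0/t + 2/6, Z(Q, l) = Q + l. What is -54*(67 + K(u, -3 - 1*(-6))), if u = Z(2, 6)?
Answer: -3636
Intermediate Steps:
u = 8 (u = 2 + 6 = 8)
K(A, t) = ⅓ (K(A, t) = 0 + 2*(⅙) = 0 + ⅓ = ⅓)
-54*(67 + K(u, -3 - 1*(-6))) = -54*(67 + ⅓) = -54*202/3 = -3636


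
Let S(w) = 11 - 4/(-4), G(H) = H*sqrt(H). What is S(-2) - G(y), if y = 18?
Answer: 12 - 54*sqrt(2) ≈ -64.368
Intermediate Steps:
G(H) = H**(3/2)
S(w) = 12 (S(w) = 11 - 4*(-1/4) = 11 + 1 = 12)
S(-2) - G(y) = 12 - 18**(3/2) = 12 - 54*sqrt(2)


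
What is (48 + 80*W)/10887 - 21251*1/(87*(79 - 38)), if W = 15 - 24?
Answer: -77918887/12944643 ≈ -6.0194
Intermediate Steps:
W = -9
(48 + 80*W)/10887 - 21251*1/(87*(79 - 38)) = (48 + 80*(-9))/10887 - 21251*1/(87*(79 - 38)) = (48 - 720)*(1/10887) - 21251/(41*87) = -672*1/10887 - 21251/3567 = -224/3629 - 21251*1/3567 = -224/3629 - 21251/3567 = -77918887/12944643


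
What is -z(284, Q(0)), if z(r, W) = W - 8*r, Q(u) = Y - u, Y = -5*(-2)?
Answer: 2262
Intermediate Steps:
Y = 10
Q(u) = 10 - u
-z(284, Q(0)) = -((10 - 1*0) - 8*284) = -((10 + 0) - 2272) = -(10 - 2272) = -1*(-2262) = 2262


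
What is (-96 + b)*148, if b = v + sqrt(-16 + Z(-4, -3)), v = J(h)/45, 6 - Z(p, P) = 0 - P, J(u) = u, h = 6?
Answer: -212824/15 + 148*I*sqrt(13) ≈ -14188.0 + 533.62*I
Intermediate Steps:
Z(p, P) = 6 + P (Z(p, P) = 6 - (0 - P) = 6 - (-1)*P = 6 + P)
v = 2/15 (v = 6/45 = 6*(1/45) = 2/15 ≈ 0.13333)
b = 2/15 + I*sqrt(13) (b = 2/15 + sqrt(-16 + (6 - 3)) = 2/15 + sqrt(-16 + 3) = 2/15 + sqrt(-13) = 2/15 + I*sqrt(13) ≈ 0.13333 + 3.6056*I)
(-96 + b)*148 = (-96 + (2/15 + I*sqrt(13)))*148 = (-1438/15 + I*sqrt(13))*148 = -212824/15 + 148*I*sqrt(13)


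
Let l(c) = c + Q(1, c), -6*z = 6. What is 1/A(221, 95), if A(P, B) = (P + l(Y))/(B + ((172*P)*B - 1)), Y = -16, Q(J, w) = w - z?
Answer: 1805617/95 ≈ 19007.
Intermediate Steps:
z = -1 (z = -⅙*6 = -1)
Q(J, w) = 1 + w (Q(J, w) = w - 1*(-1) = w + 1 = 1 + w)
l(c) = 1 + 2*c (l(c) = c + (1 + c) = 1 + 2*c)
A(P, B) = (-31 + P)/(-1 + B + 172*B*P) (A(P, B) = (P + (1 + 2*(-16)))/(B + ((172*P)*B - 1)) = (P + (1 - 32))/(B + (172*B*P - 1)) = (P - 31)/(B + (-1 + 172*B*P)) = (-31 + P)/(-1 + B + 172*B*P))
1/A(221, 95) = 1/((-31 + 221)/(-1 + 95 + 172*95*221)) = 1/(190/(-1 + 95 + 3611140)) = 1/(190/3611234) = 1/((1/3611234)*190) = 1/(95/1805617) = 1805617/95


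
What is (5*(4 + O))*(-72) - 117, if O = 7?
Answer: -4077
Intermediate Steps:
(5*(4 + O))*(-72) - 117 = (5*(4 + 7))*(-72) - 117 = (5*11)*(-72) - 117 = 55*(-72) - 117 = -3960 - 117 = -4077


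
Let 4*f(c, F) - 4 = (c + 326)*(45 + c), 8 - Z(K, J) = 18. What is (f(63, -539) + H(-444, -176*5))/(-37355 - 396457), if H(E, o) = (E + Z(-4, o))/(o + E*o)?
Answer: -2047439453/84558635040 ≈ -0.024213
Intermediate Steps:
Z(K, J) = -10 (Z(K, J) = 8 - 1*18 = 8 - 18 = -10)
f(c, F) = 1 + (45 + c)*(326 + c)/4 (f(c, F) = 1 + ((c + 326)*(45 + c))/4 = 1 + ((326 + c)*(45 + c))/4 = 1 + ((45 + c)*(326 + c))/4 = 1 + (45 + c)*(326 + c)/4)
H(E, o) = (-10 + E)/(o + E*o) (H(E, o) = (E - 10)/(o + E*o) = (-10 + E)/(o + E*o))
(f(63, -539) + H(-444, -176*5))/(-37355 - 396457) = ((7337/2 + (¼)*63² + (371/4)*63) + (-10 - 444)/(((-176*5))*(1 - 444)))/(-37355 - 396457) = ((7337/2 + (¼)*3969 + 23373/4) - 454/(-880*(-443)))/(-433812) = ((7337/2 + 3969/4 + 23373/4) - 1/880*(-1/443)*(-454))*(-1/433812) = (10504 - 227/194920)*(-1/433812) = (2047439453/194920)*(-1/433812) = -2047439453/84558635040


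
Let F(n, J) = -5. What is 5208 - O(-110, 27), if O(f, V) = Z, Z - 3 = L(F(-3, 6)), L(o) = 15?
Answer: 5190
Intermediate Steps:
Z = 18 (Z = 3 + 15 = 18)
O(f, V) = 18
5208 - O(-110, 27) = 5208 - 1*18 = 5208 - 18 = 5190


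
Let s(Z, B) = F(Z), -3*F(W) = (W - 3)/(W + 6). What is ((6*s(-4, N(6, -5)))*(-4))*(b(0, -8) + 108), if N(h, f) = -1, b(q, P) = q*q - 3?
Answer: -2940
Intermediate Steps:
b(q, P) = -3 + q² (b(q, P) = q² - 3 = -3 + q²)
F(W) = -(-3 + W)/(3*(6 + W)) (F(W) = -(W - 3)/(3*(W + 6)) = -(-3 + W)/(3*(6 + W)))
s(Z, B) = (3 - Z)/(3*(6 + Z))
((6*s(-4, N(6, -5)))*(-4))*(b(0, -8) + 108) = ((6*((3 - 1*(-4))/(3*(6 - 4))))*(-4))*((-3 + 0²) + 108) = ((6*((⅓)*(3 + 4)/2))*(-4))*((-3 + 0) + 108) = ((6*((⅓)*(½)*7))*(-4))*(-3 + 108) = ((6*(7/6))*(-4))*105 = (7*(-4))*105 = -28*105 = -2940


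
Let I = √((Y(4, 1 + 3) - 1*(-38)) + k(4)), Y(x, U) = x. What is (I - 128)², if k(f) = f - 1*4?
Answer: (128 - √42)² ≈ 14767.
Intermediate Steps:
k(f) = -4 + f (k(f) = f - 4 = -4 + f)
I = √42 (I = √((4 - 1*(-38)) + (-4 + 4)) = √((4 + 38) + 0) = √(42 + 0) = √42 ≈ 6.4807)
(I - 128)² = (√42 - 128)² = (-128 + √42)²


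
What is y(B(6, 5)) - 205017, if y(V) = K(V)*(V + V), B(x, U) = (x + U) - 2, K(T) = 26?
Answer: -204549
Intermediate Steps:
B(x, U) = -2 + U + x (B(x, U) = (U + x) - 2 = -2 + U + x)
y(V) = 52*V (y(V) = 26*(V + V) = 26*(2*V) = 52*V)
y(B(6, 5)) - 205017 = 52*(-2 + 5 + 6) - 205017 = 52*9 - 205017 = 468 - 205017 = -204549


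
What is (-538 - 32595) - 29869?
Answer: -63002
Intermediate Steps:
(-538 - 32595) - 29869 = -33133 - 29869 = -63002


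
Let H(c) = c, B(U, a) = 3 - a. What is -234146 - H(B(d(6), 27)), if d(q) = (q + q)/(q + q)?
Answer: -234122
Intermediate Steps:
d(q) = 1 (d(q) = (2*q)/((2*q)) = (2*q)*(1/(2*q)) = 1)
-234146 - H(B(d(6), 27)) = -234146 - (3 - 1*27) = -234146 - (3 - 27) = -234146 - 1*(-24) = -234146 + 24 = -234122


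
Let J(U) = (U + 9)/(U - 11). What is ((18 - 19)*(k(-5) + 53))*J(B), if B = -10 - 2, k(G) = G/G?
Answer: -162/23 ≈ -7.0435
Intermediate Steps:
k(G) = 1
B = -12
J(U) = (9 + U)/(-11 + U)
((18 - 19)*(k(-5) + 53))*J(B) = ((18 - 19)*(1 + 53))*((9 - 12)/(-11 - 12)) = (-1*54)*(-3/(-23)) = -(-54)*(-3)/23 = -54*3/23 = -162/23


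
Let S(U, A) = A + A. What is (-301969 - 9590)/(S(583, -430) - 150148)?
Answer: 103853/50336 ≈ 2.0632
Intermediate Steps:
S(U, A) = 2*A
(-301969 - 9590)/(S(583, -430) - 150148) = (-301969 - 9590)/(2*(-430) - 150148) = -311559/(-860 - 150148) = -311559/(-151008) = -311559*(-1/151008) = 103853/50336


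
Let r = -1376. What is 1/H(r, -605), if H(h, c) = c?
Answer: -1/605 ≈ -0.0016529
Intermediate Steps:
1/H(r, -605) = 1/(-605) = -1/605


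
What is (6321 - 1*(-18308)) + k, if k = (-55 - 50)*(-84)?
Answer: 33449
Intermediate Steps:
k = 8820 (k = -105*(-84) = 8820)
(6321 - 1*(-18308)) + k = (6321 - 1*(-18308)) + 8820 = (6321 + 18308) + 8820 = 24629 + 8820 = 33449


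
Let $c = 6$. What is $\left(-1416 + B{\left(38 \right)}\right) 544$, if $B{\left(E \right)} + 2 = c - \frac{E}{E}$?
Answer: $-768672$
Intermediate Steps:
$B{\left(E \right)} = 3$ ($B{\left(E \right)} = -2 + \left(6 - \frac{E}{E}\right) = -2 + \left(6 - 1\right) = -2 + 5 = 3$)
$\left(-1416 + B{\left(38 \right)}\right) 544 = \left(-1416 + 3\right) 544 = \left(-1413\right) 544 = -768672$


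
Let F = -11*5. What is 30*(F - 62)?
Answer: -3510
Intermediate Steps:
F = -55
30*(F - 62) = 30*(-55 - 62) = 30*(-117) = -3510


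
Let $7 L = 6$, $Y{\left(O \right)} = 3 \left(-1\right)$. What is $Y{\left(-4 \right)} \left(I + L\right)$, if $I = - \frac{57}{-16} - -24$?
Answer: $- \frac{9549}{112} \approx -85.259$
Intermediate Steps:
$Y{\left(O \right)} = -3$
$I = \frac{441}{16}$ ($I = \left(-57\right) \left(- \frac{1}{16}\right) + 24 = \frac{57}{16} + 24 = \frac{441}{16} \approx 27.563$)
$L = \frac{6}{7}$ ($L = \frac{1}{7} \cdot 6 = \frac{6}{7} \approx 0.85714$)
$Y{\left(-4 \right)} \left(I + L\right) = - 3 \left(\frac{441}{16} + \frac{6}{7}\right) = \left(-3\right) \frac{3183}{112} = - \frac{9549}{112}$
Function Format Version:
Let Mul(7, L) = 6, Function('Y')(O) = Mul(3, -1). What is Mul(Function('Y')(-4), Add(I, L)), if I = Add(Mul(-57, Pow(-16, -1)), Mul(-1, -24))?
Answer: Rational(-9549, 112) ≈ -85.259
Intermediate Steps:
Function('Y')(O) = -3
I = Rational(441, 16) (I = Add(Mul(-57, Rational(-1, 16)), 24) = Add(Rational(57, 16), 24) = Rational(441, 16) ≈ 27.563)
L = Rational(6, 7) (L = Mul(Rational(1, 7), 6) = Rational(6, 7) ≈ 0.85714)
Mul(Function('Y')(-4), Add(I, L)) = Mul(-3, Add(Rational(441, 16), Rational(6, 7))) = Mul(-3, Rational(3183, 112)) = Rational(-9549, 112)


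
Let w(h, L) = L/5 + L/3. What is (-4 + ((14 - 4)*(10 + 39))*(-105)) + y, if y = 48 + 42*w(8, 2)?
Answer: -256806/5 ≈ -51361.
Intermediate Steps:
w(h, L) = 8*L/15 (w(h, L) = L*(1/5) + L*(1/3) = L/5 + L/3 = 8*L/15)
y = 464/5 (y = 48 + 42*((8/15)*2) = 48 + 42*(16/15) = 48 + 224/5 = 464/5 ≈ 92.800)
(-4 + ((14 - 4)*(10 + 39))*(-105)) + y = (-4 + ((14 - 4)*(10 + 39))*(-105)) + 464/5 = (-4 + (10*49)*(-105)) + 464/5 = (-4 + 490*(-105)) + 464/5 = (-4 - 51450) + 464/5 = -51454 + 464/5 = -256806/5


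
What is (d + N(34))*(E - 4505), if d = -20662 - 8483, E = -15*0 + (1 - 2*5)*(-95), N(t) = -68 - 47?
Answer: 106799000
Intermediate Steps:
N(t) = -115
E = 855 (E = 0 + (1 - 10)*(-95) = 0 - 9*(-95) = 0 + 855 = 855)
d = -29145
(d + N(34))*(E - 4505) = (-29145 - 115)*(855 - 4505) = -29260*(-3650) = 106799000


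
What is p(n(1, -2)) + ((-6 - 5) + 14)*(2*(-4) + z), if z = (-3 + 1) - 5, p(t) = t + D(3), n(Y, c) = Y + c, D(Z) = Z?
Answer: -43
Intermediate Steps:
p(t) = 3 + t (p(t) = t + 3 = 3 + t)
z = -7 (z = -2 - 5 = -7)
p(n(1, -2)) + ((-6 - 5) + 14)*(2*(-4) + z) = (3 + (1 - 2)) + ((-6 - 5) + 14)*(2*(-4) - 7) = (3 - 1) + (-11 + 14)*(-8 - 7) = 2 + 3*(-15) = 2 - 45 = -43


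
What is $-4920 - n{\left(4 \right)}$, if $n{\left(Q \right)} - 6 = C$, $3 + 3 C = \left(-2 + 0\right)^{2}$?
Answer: $- \frac{14779}{3} \approx -4926.3$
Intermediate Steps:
$C = \frac{1}{3}$ ($C = -1 + \frac{\left(-2 + 0\right)^{2}}{3} = -1 + \frac{\left(-2\right)^{2}}{3} = -1 + \frac{1}{3} \cdot 4 = -1 + \frac{4}{3} = \frac{1}{3} \approx 0.33333$)
$n{\left(Q \right)} = \frac{19}{3}$ ($n{\left(Q \right)} = 6 + \frac{1}{3} = \frac{19}{3}$)
$-4920 - n{\left(4 \right)} = -4920 - \frac{19}{3} = - \frac{14779}{3}$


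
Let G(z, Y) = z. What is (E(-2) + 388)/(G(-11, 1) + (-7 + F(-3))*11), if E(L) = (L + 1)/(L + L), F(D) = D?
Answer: -1553/484 ≈ -3.2087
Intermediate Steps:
E(L) = (1 + L)/(2*L) (E(L) = (1 + L)/((2*L)) = (1 + L)*(1/(2*L)) = (1 + L)/(2*L))
(E(-2) + 388)/(G(-11, 1) + (-7 + F(-3))*11) = ((1/2)*(1 - 2)/(-2) + 388)/(-11 + (-7 - 3)*11) = ((1/2)*(-1/2)*(-1) + 388)/(-11 - 10*11) = (1/4 + 388)/(-11 - 110) = (1553/4)/(-121) = (1553/4)*(-1/121) = -1553/484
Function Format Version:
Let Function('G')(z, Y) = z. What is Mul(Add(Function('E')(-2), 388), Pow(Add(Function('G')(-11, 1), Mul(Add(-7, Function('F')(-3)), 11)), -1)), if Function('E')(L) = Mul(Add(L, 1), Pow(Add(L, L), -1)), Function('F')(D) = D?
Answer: Rational(-1553, 484) ≈ -3.2087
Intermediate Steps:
Function('E')(L) = Mul(Rational(1, 2), Pow(L, -1), Add(1, L)) (Function('E')(L) = Mul(Add(1, L), Pow(Mul(2, L), -1)) = Mul(Add(1, L), Mul(Rational(1, 2), Pow(L, -1))) = Mul(Rational(1, 2), Pow(L, -1), Add(1, L)))
Mul(Add(Function('E')(-2), 388), Pow(Add(Function('G')(-11, 1), Mul(Add(-7, Function('F')(-3)), 11)), -1)) = Mul(Add(Mul(Rational(1, 2), Pow(-2, -1), Add(1, -2)), 388), Pow(Add(-11, Mul(Add(-7, -3), 11)), -1)) = Mul(Add(Mul(Rational(1, 2), Rational(-1, 2), -1), 388), Pow(Add(-11, Mul(-10, 11)), -1)) = Mul(Add(Rational(1, 4), 388), Pow(Add(-11, -110), -1)) = Mul(Rational(1553, 4), Pow(-121, -1)) = Mul(Rational(1553, 4), Rational(-1, 121)) = Rational(-1553, 484)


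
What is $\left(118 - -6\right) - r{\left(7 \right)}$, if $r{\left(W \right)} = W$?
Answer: $117$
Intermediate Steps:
$\left(118 - -6\right) - r{\left(7 \right)} = \left(118 - -6\right) - 7 = \left(118 + 6\right) - 7 = 124 - 7 = 117$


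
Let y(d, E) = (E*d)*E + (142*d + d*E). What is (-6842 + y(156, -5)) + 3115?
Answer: 21545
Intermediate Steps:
y(d, E) = 142*d + E*d + d*E² (y(d, E) = d*E² + (142*d + E*d) = 142*d + E*d + d*E²)
(-6842 + y(156, -5)) + 3115 = (-6842 + 156*(142 - 5 + (-5)²)) + 3115 = (-6842 + 156*(142 - 5 + 25)) + 3115 = (-6842 + 156*162) + 3115 = (-6842 + 25272) + 3115 = 18430 + 3115 = 21545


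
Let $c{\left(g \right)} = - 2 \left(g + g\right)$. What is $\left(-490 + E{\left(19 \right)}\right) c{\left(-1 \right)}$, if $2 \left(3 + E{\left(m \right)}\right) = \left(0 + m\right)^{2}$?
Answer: $-1250$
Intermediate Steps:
$c{\left(g \right)} = - 4 g$ ($c{\left(g \right)} = - 2 \cdot 2 g = - 4 g$)
$E{\left(m \right)} = -3 + \frac{m^{2}}{2}$ ($E{\left(m \right)} = -3 + \frac{\left(0 + m\right)^{2}}{2} = -3 + \frac{m^{2}}{2}$)
$\left(-490 + E{\left(19 \right)}\right) c{\left(-1 \right)} = \left(-490 - \left(3 - \frac{19^{2}}{2}\right)\right) \left(\left(-4\right) \left(-1\right)\right) = \left(-490 + \left(-3 + \frac{1}{2} \cdot 361\right)\right) 4 = \left(-490 + \left(-3 + \frac{361}{2}\right)\right) 4 = \left(-490 + \frac{355}{2}\right) 4 = \left(- \frac{625}{2}\right) 4 = -1250$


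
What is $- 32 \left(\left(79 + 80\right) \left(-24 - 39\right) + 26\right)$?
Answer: $319712$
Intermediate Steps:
$- 32 \left(\left(79 + 80\right) \left(-24 - 39\right) + 26\right) = - 32 \left(159 \left(-63\right) + 26\right) = - 32 \left(-10017 + 26\right) = \left(-32\right) \left(-9991\right) = 319712$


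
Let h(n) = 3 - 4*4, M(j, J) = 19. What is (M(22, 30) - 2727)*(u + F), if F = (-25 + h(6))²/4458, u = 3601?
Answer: -21738066508/2229 ≈ -9.7524e+6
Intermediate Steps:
h(n) = -13 (h(n) = 3 - 16 = -13)
F = 722/2229 (F = (-25 - 13)²/4458 = (-38)²*(1/4458) = 1444*(1/4458) = 722/2229 ≈ 0.32391)
(M(22, 30) - 2727)*(u + F) = (19 - 2727)*(3601 + 722/2229) = -2708*8027351/2229 = -21738066508/2229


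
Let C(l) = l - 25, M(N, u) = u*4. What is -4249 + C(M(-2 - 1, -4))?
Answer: -4290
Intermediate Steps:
M(N, u) = 4*u
C(l) = -25 + l
-4249 + C(M(-2 - 1, -4)) = -4249 + (-25 + 4*(-4)) = -4249 + (-25 - 16) = -4249 - 41 = -4290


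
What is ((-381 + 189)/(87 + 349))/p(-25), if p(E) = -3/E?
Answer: -400/109 ≈ -3.6697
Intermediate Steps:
((-381 + 189)/(87 + 349))/p(-25) = ((-381 + 189)/(87 + 349))/((-3/(-25))) = (-192/436)/((-3*(-1/25))) = (-192*1/436)/(3/25) = -48/109*25/3 = -400/109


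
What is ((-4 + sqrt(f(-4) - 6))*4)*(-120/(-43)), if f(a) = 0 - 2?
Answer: -1920/43 + 960*I*sqrt(2)/43 ≈ -44.651 + 31.573*I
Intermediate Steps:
f(a) = -2
((-4 + sqrt(f(-4) - 6))*4)*(-120/(-43)) = ((-4 + sqrt(-2 - 6))*4)*(-120/(-43)) = ((-4 + sqrt(-8))*4)*(-120*(-1/43)) = ((-4 + 2*I*sqrt(2))*4)*(120/43) = (-16 + 8*I*sqrt(2))*(120/43) = -1920/43 + 960*I*sqrt(2)/43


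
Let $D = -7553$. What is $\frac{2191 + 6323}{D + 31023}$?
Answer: $\frac{4257}{11735} \approx 0.36276$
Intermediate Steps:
$\frac{2191 + 6323}{D + 31023} = \frac{2191 + 6323}{-7553 + 31023} = \frac{8514}{23470} = 8514 \cdot \frac{1}{23470} = \frac{4257}{11735}$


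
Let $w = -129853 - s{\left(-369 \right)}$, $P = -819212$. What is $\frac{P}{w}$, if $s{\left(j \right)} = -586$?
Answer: $\frac{819212}{129267} \approx 6.3374$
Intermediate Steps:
$w = -129267$ ($w = -129853 - -586 = -129853 + 586 = -129267$)
$\frac{P}{w} = - \frac{819212}{-129267} = \left(-819212\right) \left(- \frac{1}{129267}\right) = \frac{819212}{129267}$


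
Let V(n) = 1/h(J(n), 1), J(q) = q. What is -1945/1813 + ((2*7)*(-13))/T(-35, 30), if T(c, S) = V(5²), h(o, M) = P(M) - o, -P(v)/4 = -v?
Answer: 6927341/1813 ≈ 3820.9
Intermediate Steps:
P(v) = 4*v (P(v) = -(-4)*v = 4*v)
h(o, M) = -o + 4*M (h(o, M) = 4*M - o = -o + 4*M)
V(n) = 1/(4 - n) (V(n) = 1/(-n + 4*1) = 1/(-n + 4) = 1/(4 - n))
T(c, S) = -1/21 (T(c, S) = -1/(-4 + 5²) = -1/(-4 + 25) = -1/21)
-1945/1813 + ((2*7)*(-13))/T(-35, 30) = -1945/1813 + ((2*7)*(-13))/(-1/21) = -1945*1/1813 + (14*(-13))*(-21) = -1945/1813 - 182*(-21) = -1945/1813 + 3822 = 6927341/1813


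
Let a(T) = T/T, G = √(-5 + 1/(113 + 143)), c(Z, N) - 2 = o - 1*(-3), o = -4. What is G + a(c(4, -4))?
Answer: 1 + I*√1279/16 ≈ 1.0 + 2.2352*I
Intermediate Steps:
c(Z, N) = 1 (c(Z, N) = 2 + (-4 - 1*(-3)) = 2 + (-4 + 3) = 2 - 1 = 1)
G = I*√1279/16 (G = √(-5 + 1/256) = √(-1279/256) = I*√1279/16 ≈ 2.2352*I)
a(T) = 1
G + a(c(4, -4)) = I*√1279/16 + 1 = 1 + I*√1279/16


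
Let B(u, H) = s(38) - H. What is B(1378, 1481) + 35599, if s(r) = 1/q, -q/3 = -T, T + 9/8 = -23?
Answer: 19754314/579 ≈ 34118.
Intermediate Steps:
T = -193/8 (T = -9/8 - 23 = -193/8 ≈ -24.125)
q = -579/8 (q = -(-3)*(-193)/8 = -3*193/8 = -579/8 ≈ -72.375)
s(r) = -8/579 (s(r) = 1/(-579/8) = -8/579)
B(u, H) = -8/579 - H
B(1378, 1481) + 35599 = (-8/579 - 1*1481) + 35599 = (-8/579 - 1481) + 35599 = -857507/579 + 35599 = 19754314/579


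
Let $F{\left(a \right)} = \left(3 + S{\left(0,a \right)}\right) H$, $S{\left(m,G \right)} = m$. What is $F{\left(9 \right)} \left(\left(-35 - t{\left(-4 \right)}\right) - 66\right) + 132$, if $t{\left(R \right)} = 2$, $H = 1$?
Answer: $-177$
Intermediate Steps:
$F{\left(a \right)} = 3$ ($F{\left(a \right)} = \left(3 + 0\right) 1 = 3 \cdot 1 = 3$)
$F{\left(9 \right)} \left(\left(-35 - t{\left(-4 \right)}\right) - 66\right) + 132 = 3 \left(\left(-35 - 2\right) - 66\right) + 132 = 3 \left(-37 - 66\right) + 132 = 3 \left(-103\right) + 132 = -309 + 132 = -177$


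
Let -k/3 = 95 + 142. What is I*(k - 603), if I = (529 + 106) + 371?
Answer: -1321884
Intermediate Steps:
I = 1006 (I = 635 + 371 = 1006)
k = -711 (k = -3*(95 + 142) = -3*237 = -711)
I*(k - 603) = 1006*(-711 - 603) = 1006*(-1314) = -1321884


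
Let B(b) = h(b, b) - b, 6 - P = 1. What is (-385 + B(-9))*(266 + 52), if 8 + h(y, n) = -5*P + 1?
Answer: -129744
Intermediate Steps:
P = 5 (P = 6 - 1*1 = 6 - 1 = 5)
h(y, n) = -32 (h(y, n) = -8 + (-5*5 + 1) = -8 + (-25 + 1) = -8 - 24 = -32)
B(b) = -32 - b
(-385 + B(-9))*(266 + 52) = (-385 + (-32 - 1*(-9)))*(266 + 52) = (-385 + (-32 + 9))*318 = (-385 - 23)*318 = -408*318 = -129744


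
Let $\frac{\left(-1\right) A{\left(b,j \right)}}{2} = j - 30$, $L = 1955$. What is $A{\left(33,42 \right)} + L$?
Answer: $1931$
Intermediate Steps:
$A{\left(b,j \right)} = 60 - 2 j$ ($A{\left(b,j \right)} = - 2 \left(j - 30\right) = - 2 \left(-30 + j\right) = 60 - 2 j$)
$A{\left(33,42 \right)} + L = \left(60 - 84\right) + 1955 = -24 + 1955 = 1931$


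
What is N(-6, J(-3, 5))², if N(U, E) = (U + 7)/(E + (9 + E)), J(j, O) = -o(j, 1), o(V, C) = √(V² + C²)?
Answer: (9 - 2*√10)⁻² ≈ 0.13970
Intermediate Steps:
o(V, C) = √(C² + V²)
J(j, O) = -√(1 + j²) (J(j, O) = -√(1² + j²) = -√(1 + j²))
N(U, E) = (7 + U)/(9 + 2*E)
N(-6, J(-3, 5))² = ((7 - 6)/(9 + 2*(-√(1 + (-3)²))))² = (1/(9 + 2*(-√(1 + 9))))² = (1/(9 + 2*(-√10)))² = (1/(9 - 2*√10))² = (9 - 2*√10)⁻²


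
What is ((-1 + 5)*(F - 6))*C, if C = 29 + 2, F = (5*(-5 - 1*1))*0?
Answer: -744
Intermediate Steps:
F = 0 (F = (5*(-5 - 1))*0 = (5*(-6))*0 = -30*0 = 0)
C = 31
((-1 + 5)*(F - 6))*C = ((-1 + 5)*(0 - 6))*31 = (4*(-6))*31 = -24*31 = -744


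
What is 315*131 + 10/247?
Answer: 10192465/247 ≈ 41265.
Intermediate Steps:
315*131 + 10/247 = 41265 + 10*(1/247) = 41265 + 10/247 = 10192465/247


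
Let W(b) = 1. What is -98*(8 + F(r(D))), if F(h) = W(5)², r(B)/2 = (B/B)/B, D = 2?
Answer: -882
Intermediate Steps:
r(B) = 2/B (r(B) = 2*((B/B)/B) = 2*(1/B) = 2/B)
F(h) = 1 (F(h) = 1² = 1)
-98*(8 + F(r(D))) = -98*(8 + 1) = -98*9 = -882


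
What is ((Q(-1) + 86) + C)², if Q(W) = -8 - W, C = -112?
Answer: 1089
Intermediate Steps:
((Q(-1) + 86) + C)² = (((-8 - 1*(-1)) + 86) - 112)² = (((-8 + 1) + 86) - 112)² = ((-7 + 86) - 112)² = (79 - 112)² = (-33)² = 1089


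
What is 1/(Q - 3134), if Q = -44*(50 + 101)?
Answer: -1/9778 ≈ -0.00010227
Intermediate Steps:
Q = -6644 (Q = -44*151 = -6644)
1/(Q - 3134) = 1/(-6644 - 3134) = 1/(-9778) = -1/9778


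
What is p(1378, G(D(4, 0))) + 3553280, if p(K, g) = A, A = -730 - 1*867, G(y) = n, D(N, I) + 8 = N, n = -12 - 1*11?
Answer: 3551683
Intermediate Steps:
n = -23 (n = -12 - 11 = -23)
D(N, I) = -8 + N
G(y) = -23
A = -1597 (A = -730 - 867 = -1597)
p(K, g) = -1597
p(1378, G(D(4, 0))) + 3553280 = -1597 + 3553280 = 3551683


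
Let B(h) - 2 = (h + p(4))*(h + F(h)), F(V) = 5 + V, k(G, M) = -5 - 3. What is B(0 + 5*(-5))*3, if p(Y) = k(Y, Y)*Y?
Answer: 7701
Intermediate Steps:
k(G, M) = -8
p(Y) = -8*Y
B(h) = 2 + (-32 + h)*(5 + 2*h) (B(h) = 2 + (h - 8*4)*(h + (5 + h)) = 2 + (h - 32)*(5 + 2*h) = 2 + (-32 + h)*(5 + 2*h))
B(0 + 5*(-5))*3 = (-158 - 59*(0 + 5*(-5)) + 2*(0 + 5*(-5))**2)*3 = (-158 - 59*(0 - 25) + 2*(0 - 25)**2)*3 = (-158 - 59*(-25) + 2*(-25)**2)*3 = (-158 + 1475 + 2*625)*3 = (-158 + 1475 + 1250)*3 = 2567*3 = 7701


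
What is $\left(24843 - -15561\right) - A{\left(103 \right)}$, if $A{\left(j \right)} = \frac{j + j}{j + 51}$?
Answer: $\frac{3111005}{77} \approx 40403.0$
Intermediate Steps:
$A{\left(j \right)} = \frac{2 j}{51 + j}$
$\left(24843 - -15561\right) - A{\left(103 \right)} = \left(24843 - -15561\right) - 2 \cdot 103 \frac{1}{51 + 103} = \left(24843 + 15561\right) - 2 \cdot 103 \cdot \frac{1}{154} = 40404 - 2 \cdot 103 \cdot \frac{1}{154} = 40404 - \frac{103}{77} = \frac{3111005}{77}$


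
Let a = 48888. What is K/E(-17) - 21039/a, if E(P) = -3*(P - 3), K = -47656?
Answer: -21583971/27160 ≈ -794.70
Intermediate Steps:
E(P) = 9 - 3*P (E(P) = -3*(-3 + P) = 9 - 3*P)
K/E(-17) - 21039/a = -47656/(9 - 3*(-17)) - 21039/48888 = -47656/(9 + 51) - 21039*1/48888 = -47656/60 - 7013/16296 = -47656*1/60 - 7013/16296 = -11914/15 - 7013/16296 = -21583971/27160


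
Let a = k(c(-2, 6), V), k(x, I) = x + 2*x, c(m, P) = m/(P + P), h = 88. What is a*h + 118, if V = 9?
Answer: 74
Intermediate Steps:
c(m, P) = m/(2*P) (c(m, P) = m/((2*P)) = (1/(2*P))*m = m/(2*P))
k(x, I) = 3*x
a = -½ (a = 3*((½)*(-2)/6) = 3*((½)*(-2)*(⅙)) = 3*(-⅙) = -½ ≈ -0.50000)
a*h + 118 = -½*88 + 118 = -44 + 118 = 74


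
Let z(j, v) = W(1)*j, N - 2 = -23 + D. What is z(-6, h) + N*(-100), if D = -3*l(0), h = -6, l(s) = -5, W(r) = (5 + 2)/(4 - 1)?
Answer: 586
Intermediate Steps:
W(r) = 7/3
D = 15 (D = -3*(-5) = 15)
N = -6 (N = 2 + (-23 + 15) = 2 - 8 = -6)
z(j, v) = 7*j/3
z(-6, h) + N*(-100) = (7/3)*(-6) - 6*(-100) = -14 + 600 = 586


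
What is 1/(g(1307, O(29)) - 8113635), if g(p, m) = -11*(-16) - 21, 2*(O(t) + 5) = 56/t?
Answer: -1/8113480 ≈ -1.2325e-7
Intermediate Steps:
O(t) = -5 + 28/t (O(t) = -5 + (56/t)/2 = -5 + 28/t)
g(p, m) = 155 (g(p, m) = 176 - 21 = 155)
1/(g(1307, O(29)) - 8113635) = 1/(155 - 8113635) = 1/(-8113480) = -1/8113480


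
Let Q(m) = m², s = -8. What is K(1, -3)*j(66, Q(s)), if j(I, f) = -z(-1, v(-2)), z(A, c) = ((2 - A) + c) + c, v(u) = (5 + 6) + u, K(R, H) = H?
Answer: 63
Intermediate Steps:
v(u) = 11 + u
z(A, c) = 2 - A + 2*c (z(A, c) = (2 + c - A) + c = 2 - A + 2*c)
j(I, f) = -21 (j(I, f) = -(2 - 1*(-1) + 2*(11 - 2)) = -(2 + 1 + 2*9) = -(2 + 1 + 18) = -1*21 = -21)
K(1, -3)*j(66, Q(s)) = -3*(-21) = 63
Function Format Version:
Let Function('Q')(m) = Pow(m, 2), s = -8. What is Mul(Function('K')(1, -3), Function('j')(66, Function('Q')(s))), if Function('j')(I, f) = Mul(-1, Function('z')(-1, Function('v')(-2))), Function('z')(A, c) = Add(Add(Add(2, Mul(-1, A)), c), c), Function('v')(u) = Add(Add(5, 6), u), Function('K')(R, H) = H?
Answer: 63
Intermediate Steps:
Function('v')(u) = Add(11, u)
Function('z')(A, c) = Add(2, Mul(-1, A), Mul(2, c)) (Function('z')(A, c) = Add(Add(2, c, Mul(-1, A)), c) = Add(2, Mul(-1, A), Mul(2, c)))
Function('j')(I, f) = -21 (Function('j')(I, f) = Mul(-1, Add(2, Mul(-1, -1), Mul(2, Add(11, -2)))) = Mul(-1, Add(2, 1, Mul(2, 9))) = Mul(-1, Add(2, 1, 18)) = Mul(-1, 21) = -21)
Mul(Function('K')(1, -3), Function('j')(66, Function('Q')(s))) = Mul(-3, -21) = 63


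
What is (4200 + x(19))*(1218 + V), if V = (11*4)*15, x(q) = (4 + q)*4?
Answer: 8060376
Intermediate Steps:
x(q) = 16 + 4*q
V = 660 (V = 44*15 = 660)
(4200 + x(19))*(1218 + V) = (4200 + (16 + 4*19))*(1218 + 660) = (4200 + (16 + 76))*1878 = (4200 + 92)*1878 = 4292*1878 = 8060376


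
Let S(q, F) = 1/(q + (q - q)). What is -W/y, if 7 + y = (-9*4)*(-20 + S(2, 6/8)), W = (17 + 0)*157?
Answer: -2669/695 ≈ -3.8403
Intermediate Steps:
S(q, F) = 1/q (S(q, F) = 1/(q + 0) = 1/q)
W = 2669 (W = 17*157 = 2669)
y = 695 (y = -7 + (-9*4)*(-20 + 1/2) = -7 - 36*(-20 + 1/2) = -7 - 36*(-39/2) = -7 + 702 = 695)
-W/y = -2669/695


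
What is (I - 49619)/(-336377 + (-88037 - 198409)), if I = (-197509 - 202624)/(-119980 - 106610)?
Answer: 11242769077/141125463570 ≈ 0.079665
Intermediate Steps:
I = 400133/226590 (I = -400133/(-226590) = -400133*(-1/226590) = 400133/226590 ≈ 1.7659)
(I - 49619)/(-336377 + (-88037 - 198409)) = (400133/226590 - 49619)/(-336377 + (-88037 - 198409)) = -11242769077/(226590*(-336377 - 286446)) = -11242769077/226590/(-622823) = -11242769077/226590*(-1/622823) = 11242769077/141125463570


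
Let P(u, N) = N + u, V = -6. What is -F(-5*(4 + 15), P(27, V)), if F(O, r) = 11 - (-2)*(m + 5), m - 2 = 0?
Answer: -25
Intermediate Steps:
m = 2 (m = 2 + 0 = 2)
F(O, r) = 25 (F(O, r) = 11 - (-2)*(2 + 5) = 11 - (-2)*7 = 11 - 2*(-7) = 11 + 14 = 25)
-F(-5*(4 + 15), P(27, V)) = -1*25 = -25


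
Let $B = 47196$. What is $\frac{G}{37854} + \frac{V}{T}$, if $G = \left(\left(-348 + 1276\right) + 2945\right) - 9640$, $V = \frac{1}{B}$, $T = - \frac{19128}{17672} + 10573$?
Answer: $- \frac{117709323596519}{772632008676936} \approx -0.15235$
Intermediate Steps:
$T = \frac{23353366}{2209}$ ($T = \left(-19128\right) \frac{1}{17672} + 10573 = - \frac{2391}{2209} + 10573 = \frac{23353366}{2209} \approx 10572.0$)
$V = \frac{1}{47196} \approx 2.1188 \cdot 10^{-5}$
$G = -5767$ ($G = \left(928 + 2945\right) - 9640 = 3873 - 9640 = -5767$)
$\frac{G}{37854} + \frac{V}{T} = - \frac{5767}{37854} + \frac{1}{47196 \cdot \frac{23353366}{2209}} = \left(-5767\right) \frac{1}{37854} + \frac{1}{47196} \cdot \frac{2209}{23353366} = - \frac{5767}{37854} + \frac{2209}{1102185461736} = - \frac{117709323596519}{772632008676936}$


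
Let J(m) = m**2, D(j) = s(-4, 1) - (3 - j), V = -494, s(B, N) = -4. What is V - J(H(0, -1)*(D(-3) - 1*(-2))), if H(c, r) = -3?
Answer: -1070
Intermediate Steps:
D(j) = -7 + j (D(j) = -4 - (3 - j) = -4 + (-3 + j) = -7 + j)
V - J(H(0, -1)*(D(-3) - 1*(-2))) = -494 - (-3*((-7 - 3) - 1*(-2)))**2 = -494 - (-3*(-10 + 2))**2 = -494 - (-3*(-8))**2 = -494 - 1*24**2 = -494 - 1*576 = -494 - 576 = -1070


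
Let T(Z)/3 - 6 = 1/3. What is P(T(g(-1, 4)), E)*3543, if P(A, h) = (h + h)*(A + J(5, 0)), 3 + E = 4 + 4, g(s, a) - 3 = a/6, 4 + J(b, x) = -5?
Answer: 354300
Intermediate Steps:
J(b, x) = -9 (J(b, x) = -4 - 5 = -9)
g(s, a) = 3 + a/6
T(Z) = 19 (T(Z) = 18 + 3/3 = 18 + 3*(1/3) = 18 + 1 = 19)
E = 5 (E = -3 + (4 + 4) = -3 + 8 = 5)
P(A, h) = 2*h*(-9 + A) (P(A, h) = (h + h)*(A - 9) = (2*h)*(-9 + A) = 2*h*(-9 + A))
P(T(g(-1, 4)), E)*3543 = (2*5*(-9 + 19))*3543 = (2*5*10)*3543 = 100*3543 = 354300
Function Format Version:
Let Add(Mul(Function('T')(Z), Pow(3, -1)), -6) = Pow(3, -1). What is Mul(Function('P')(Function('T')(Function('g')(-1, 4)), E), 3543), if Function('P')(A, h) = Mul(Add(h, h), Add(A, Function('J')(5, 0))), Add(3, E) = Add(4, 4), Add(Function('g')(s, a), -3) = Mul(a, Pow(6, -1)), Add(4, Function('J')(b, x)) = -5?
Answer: 354300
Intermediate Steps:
Function('J')(b, x) = -9 (Function('J')(b, x) = Add(-4, -5) = -9)
Function('g')(s, a) = Add(3, Mul(Rational(1, 6), a)) (Function('g')(s, a) = Add(3, Mul(a, Pow(6, -1))) = Add(3, Mul(a, Rational(1, 6))) = Add(3, Mul(Rational(1, 6), a)))
Function('T')(Z) = 19 (Function('T')(Z) = Add(18, Mul(3, Pow(3, -1))) = Add(18, Mul(3, Rational(1, 3))) = Add(18, 1) = 19)
E = 5 (E = Add(-3, Add(4, 4)) = Add(-3, 8) = 5)
Function('P')(A, h) = Mul(2, h, Add(-9, A)) (Function('P')(A, h) = Mul(Add(h, h), Add(A, -9)) = Mul(Mul(2, h), Add(-9, A)) = Mul(2, h, Add(-9, A)))
Mul(Function('P')(Function('T')(Function('g')(-1, 4)), E), 3543) = Mul(Mul(2, 5, Add(-9, 19)), 3543) = Mul(Mul(2, 5, 10), 3543) = Mul(100, 3543) = 354300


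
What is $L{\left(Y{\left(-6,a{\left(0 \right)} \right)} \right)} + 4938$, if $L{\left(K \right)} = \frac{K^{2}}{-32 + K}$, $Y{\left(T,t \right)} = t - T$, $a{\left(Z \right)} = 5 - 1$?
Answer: $\frac{54268}{11} \approx 4933.5$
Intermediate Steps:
$a{\left(Z \right)} = 4$ ($a{\left(Z \right)} = 5 - 1 = 4$)
$L{\left(K \right)} = \frac{K^{2}}{-32 + K}$
$L{\left(Y{\left(-6,a{\left(0 \right)} \right)} \right)} + 4938 = \frac{\left(4 - -6\right)^{2}}{-32 + \left(4 - -6\right)} + 4938 = \frac{\left(4 + 6\right)^{2}}{-32 + \left(4 + 6\right)} + 4938 = \frac{10^{2}}{-32 + 10} + 4938 = \frac{100}{-22} + 4938 = 100 \left(- \frac{1}{22}\right) + 4938 = - \frac{50}{11} + 4938 = \frac{54268}{11}$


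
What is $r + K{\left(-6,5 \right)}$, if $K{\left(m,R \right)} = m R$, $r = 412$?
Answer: $382$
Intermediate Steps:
$K{\left(m,R \right)} = R m$
$r + K{\left(-6,5 \right)} = 412 + 5 \left(-6\right) = 412 - 30 = 382$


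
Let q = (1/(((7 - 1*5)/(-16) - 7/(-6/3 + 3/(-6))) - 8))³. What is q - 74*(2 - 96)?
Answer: 67219916732/9663597 ≈ 6956.0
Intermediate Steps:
q = -64000/9663597 (q = (1/(((7 - 5)*(-1/16) - 7/(-6*⅓ + 3*(-⅙))) - 8))³ = (1/((2*(-1/16) - 7/(-2 - ½)) - 8))³ = (1/((-⅛ - 7/(-5/2)) - 8))³ = (1/((-⅛ - 7*(-⅖)) - 8))³ = (1/((-⅛ + 14/5) - 8))³ = (1/(107/40 - 8))³ = (1/(-213/40))³ = (-40/213)³ = -64000/9663597 ≈ -0.0066228)
q - 74*(2 - 96) = -64000/9663597 - 74*(2 - 96) = -64000/9663597 - 74*(-94) = -64000/9663597 + 6956 = 67219916732/9663597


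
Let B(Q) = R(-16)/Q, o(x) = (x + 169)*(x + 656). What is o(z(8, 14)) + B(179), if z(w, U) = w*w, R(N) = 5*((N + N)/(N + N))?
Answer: 30029045/179 ≈ 1.6776e+5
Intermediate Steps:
R(N) = 5 (R(N) = 5*((2*N)/((2*N))) = 5*((2*N)*(1/(2*N))) = 5*1 = 5)
z(w, U) = w²
o(x) = (169 + x)*(656 + x)
B(Q) = 5/Q
o(z(8, 14)) + B(179) = (110864 + (8²)² + 825*8²) + 5/179 = (110864 + 64² + 825*64) + 5*(1/179) = (110864 + 4096 + 52800) + 5/179 = 167760 + 5/179 = 30029045/179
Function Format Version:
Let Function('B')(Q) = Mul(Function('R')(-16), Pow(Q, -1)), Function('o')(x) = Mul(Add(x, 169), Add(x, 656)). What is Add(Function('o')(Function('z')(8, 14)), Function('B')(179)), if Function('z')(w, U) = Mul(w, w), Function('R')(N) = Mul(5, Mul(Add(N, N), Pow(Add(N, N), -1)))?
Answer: Rational(30029045, 179) ≈ 1.6776e+5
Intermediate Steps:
Function('R')(N) = 5 (Function('R')(N) = Mul(5, Mul(Mul(2, N), Pow(Mul(2, N), -1))) = Mul(5, Mul(Mul(2, N), Mul(Rational(1, 2), Pow(N, -1)))) = Mul(5, 1) = 5)
Function('z')(w, U) = Pow(w, 2)
Function('o')(x) = Mul(Add(169, x), Add(656, x))
Function('B')(Q) = Mul(5, Pow(Q, -1))
Add(Function('o')(Function('z')(8, 14)), Function('B')(179)) = Add(Add(110864, Pow(Pow(8, 2), 2), Mul(825, Pow(8, 2))), Mul(5, Pow(179, -1))) = Add(Add(110864, Pow(64, 2), Mul(825, 64)), Mul(5, Rational(1, 179))) = Add(Add(110864, 4096, 52800), Rational(5, 179)) = Add(167760, Rational(5, 179)) = Rational(30029045, 179)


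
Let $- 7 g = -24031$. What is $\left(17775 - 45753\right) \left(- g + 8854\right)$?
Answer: $-151668738$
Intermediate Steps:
$g = 3433$ ($g = \left(- \frac{1}{7}\right) \left(-24031\right) = 3433$)
$\left(17775 - 45753\right) \left(- g + 8854\right) = \left(17775 - 45753\right) \left(\left(-1\right) 3433 + 8854\right) = - 27978 \left(-3433 + 8854\right) = \left(-27978\right) 5421 = -151668738$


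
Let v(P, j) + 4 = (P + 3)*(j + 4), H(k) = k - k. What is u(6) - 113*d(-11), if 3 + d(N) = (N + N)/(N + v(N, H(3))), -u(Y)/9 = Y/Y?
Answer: 13024/47 ≈ 277.11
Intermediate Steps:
H(k) = 0
v(P, j) = -4 + (3 + P)*(4 + j) (v(P, j) = -4 + (P + 3)*(j + 4) = -4 + (3 + P)*(4 + j))
u(Y) = -9 (u(Y) = -9*Y/Y = -9*1 = -9)
d(N) = -3 + 2*N/(8 + 5*N) (d(N) = -3 + (N + N)/(N + (8 + 3*0 + 4*N + N*0)) = -3 + (2*N)/(N + (8 + 0 + 4*N + 0)) = -3 + (2*N)/(N + (8 + 4*N)) = -3 + (2*N)/(8 + 5*N) = -3 + 2*N/(8 + 5*N))
u(6) - 113*d(-11) = -9 - 113*(-24 - 13*(-11))/(8 + 5*(-11)) = -9 - 113*(-24 + 143)/(8 - 55) = -9 - 113*119/(-47) = -9 - (-113)*119/47 = -9 - 113*(-119/47) = -9 + 13447/47 = 13024/47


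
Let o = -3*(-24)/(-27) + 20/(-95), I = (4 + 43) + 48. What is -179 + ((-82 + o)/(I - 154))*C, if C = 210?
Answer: 2339/19 ≈ 123.11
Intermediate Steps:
I = 95 (I = 47 + 48 = 95)
o = -164/57 (o = 72*(-1/27) + 20*(-1/95) = -8/3 - 4/19 = -164/57 ≈ -2.8772)
-179 + ((-82 + o)/(I - 154))*C = -179 + ((-82 - 164/57)/(95 - 154))*210 = -179 - 4838/57/(-59)*210 = -179 - 4838/57*(-1/59)*210 = -179 + (82/57)*210 = -179 + 5740/19 = 2339/19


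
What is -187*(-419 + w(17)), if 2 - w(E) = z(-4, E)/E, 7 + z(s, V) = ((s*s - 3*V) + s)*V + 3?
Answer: 70642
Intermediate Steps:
z(s, V) = -4 + V*(s + s² - 3*V) (z(s, V) = -7 + (((s*s - 3*V) + s)*V + 3) = -7 + (((s² - 3*V) + s)*V + 3) = -7 + ((s + s² - 3*V)*V + 3) = -7 + (V*(s + s² - 3*V) + 3) = -7 + (3 + V*(s + s² - 3*V)) = -4 + V*(s + s² - 3*V))
w(E) = 2 - (-4 - 3*E² + 12*E)/E (w(E) = 2 - (-4 - 3*E² + E*(-4) + E*(-4)²)/E = 2 - (-4 - 3*E² - 4*E + E*16)/E = 2 - (-4 - 3*E² - 4*E + 16*E)/E = 2 - (-4 - 3*E² + 12*E)/E)
-187*(-419 + w(17)) = -187*(-419 + (-10 + 3*17 + 4/17)) = -187*(-419 + (-10 + 51 + 4*(1/17))) = -187*(-419 + (-10 + 51 + 4/17)) = -187*(-419 + 701/17) = -187*(-6422/17) = 70642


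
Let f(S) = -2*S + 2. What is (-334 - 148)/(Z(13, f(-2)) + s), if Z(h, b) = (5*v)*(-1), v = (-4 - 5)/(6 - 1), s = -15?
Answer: 241/3 ≈ 80.333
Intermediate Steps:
v = -9/5 ≈ -1.8000
f(S) = 2 - 2*S
Z(h, b) = 9 (Z(h, b) = (5*(-9/5))*(-1) = -9*(-1) = 9)
(-334 - 148)/(Z(13, f(-2)) + s) = (-334 - 148)/(9 - 15) = -482/(-6) = -482*(-⅙) = 241/3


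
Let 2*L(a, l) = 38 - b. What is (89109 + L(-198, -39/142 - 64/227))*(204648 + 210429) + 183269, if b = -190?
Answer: 37034598440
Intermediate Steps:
L(a, l) = 114 (L(a, l) = (38 - 1*(-190))/2 = (38 + 190)/2 = (½)*228 = 114)
(89109 + L(-198, -39/142 - 64/227))*(204648 + 210429) + 183269 = (89109 + 114)*(204648 + 210429) + 183269 = 89223*415077 + 183269 = 37034415171 + 183269 = 37034598440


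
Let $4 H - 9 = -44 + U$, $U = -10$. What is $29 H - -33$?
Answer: $- \frac{1173}{4} \approx -293.25$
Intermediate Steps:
$H = - \frac{45}{4}$ ($H = \frac{9}{4} + \frac{-44 - 10}{4} = \frac{9}{4} + \frac{1}{4} \left(-54\right) = \frac{9}{4} - \frac{27}{2} = - \frac{45}{4} \approx -11.25$)
$29 H - -33 = 29 \left(- \frac{45}{4}\right) - -33 = - \frac{1305}{4} + \left(-41 + 74\right) = - \frac{1305}{4} + 33 = - \frac{1173}{4}$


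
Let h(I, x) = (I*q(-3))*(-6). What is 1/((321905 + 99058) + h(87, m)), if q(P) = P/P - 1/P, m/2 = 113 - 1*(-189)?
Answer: 1/420267 ≈ 2.3794e-6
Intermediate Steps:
m = 604 (m = 2*(113 - 1*(-189)) = 2*(113 + 189) = 2*302 = 604)
q(P) = 1 - 1/P
h(I, x) = -8*I (h(I, x) = (I*((-1 - 3)/(-3)))*(-6) = (I*(-⅓*(-4)))*(-6) = (I*(4/3))*(-6) = (4*I/3)*(-6) = -8*I)
1/((321905 + 99058) + h(87, m)) = 1/((321905 + 99058) - 8*87) = 1/(420963 - 696) = 1/420267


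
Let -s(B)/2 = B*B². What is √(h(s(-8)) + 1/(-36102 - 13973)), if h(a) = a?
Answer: √102707428397/10015 ≈ 32.000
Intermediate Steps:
s(B) = -2*B³ (s(B) = -2*B*B² = -2*B³)
√(h(s(-8)) + 1/(-36102 - 13973)) = √(-2*(-8)³ + 1/(-36102 - 13973)) = √(-2*(-512) + 1/(-50075)) = √(1024 - 1/50075) = √(51276799/50075) = √102707428397/10015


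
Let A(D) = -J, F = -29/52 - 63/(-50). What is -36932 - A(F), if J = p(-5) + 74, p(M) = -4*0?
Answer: -36858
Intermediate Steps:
p(M) = 0
J = 74 (J = 0 + 74 = 74)
F = 913/1300 (F = -29*1/52 - 63*(-1/50) = -29/52 + 63/50 = 913/1300 ≈ 0.70231)
A(D) = -74 (A(D) = -1*74 = -74)
-36932 - A(F) = -36932 - 1*(-74) = -36932 + 74 = -36858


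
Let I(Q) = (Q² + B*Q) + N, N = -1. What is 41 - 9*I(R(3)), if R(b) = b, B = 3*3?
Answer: -274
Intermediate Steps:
B = 9
I(Q) = -1 + Q² + 9*Q (I(Q) = (Q² + 9*Q) - 1 = -1 + Q² + 9*Q)
41 - 9*I(R(3)) = 41 - 9*(-1 + 3² + 9*3) = 41 - 9*(-1 + 9 + 27) = 41 - 9*35 = 41 - 315 = -274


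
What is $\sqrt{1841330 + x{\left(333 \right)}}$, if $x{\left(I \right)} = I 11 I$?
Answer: $\sqrt{3061109} \approx 1749.6$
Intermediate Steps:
$x{\left(I \right)} = 11 I^{2}$ ($x{\left(I \right)} = 11 I I = 11 I^{2}$)
$\sqrt{1841330 + x{\left(333 \right)}} = \sqrt{1841330 + 11 \cdot 333^{2}} = \sqrt{1841330 + 11 \cdot 110889} = \sqrt{1841330 + 1219779} = \sqrt{3061109}$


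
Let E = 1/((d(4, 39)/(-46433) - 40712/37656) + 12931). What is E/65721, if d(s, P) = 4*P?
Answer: 72853377/61908393832845724 ≈ 1.1768e-9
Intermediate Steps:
E = 218560131/2825964022132 (E = 1/(((4*39)/(-46433) - 40712/37656) + 12931) = 1/((156*(-1/46433) - 40712*1/37656) + 12931) = 1/((-156/46433 - 5089/4707) + 12931) = 1/(-237031829/218560131 + 12931) = 1/(2825964022132/218560131) = 218560131/2825964022132 ≈ 7.7340e-5)
E/65721 = (218560131/2825964022132)/65721 = (218560131/2825964022132)*(1/65721) = 72853377/61908393832845724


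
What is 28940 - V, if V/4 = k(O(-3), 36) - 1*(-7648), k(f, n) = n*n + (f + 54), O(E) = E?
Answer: -7040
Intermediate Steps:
k(f, n) = 54 + f + n**2 (k(f, n) = n**2 + (54 + f) = 54 + f + n**2)
V = 35980 (V = 4*((54 - 3 + 36**2) - 1*(-7648)) = 4*((54 - 3 + 1296) + 7648) = 4*(1347 + 7648) = 4*8995 = 35980)
28940 - V = 28940 - 1*35980 = 28940 - 35980 = -7040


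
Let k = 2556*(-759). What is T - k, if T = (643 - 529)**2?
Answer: 1953000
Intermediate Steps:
T = 12996 (T = 114**2 = 12996)
k = -1940004
T - k = 12996 - 1*(-1940004) = 12996 + 1940004 = 1953000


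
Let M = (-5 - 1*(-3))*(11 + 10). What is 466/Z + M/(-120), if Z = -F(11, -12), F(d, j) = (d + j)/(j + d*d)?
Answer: 1015887/20 ≈ 50794.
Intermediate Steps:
F(d, j) = (d + j)/(j + d**2)
Z = 1/109 (Z = -(11 - 12)/(-12 + 11**2) = -(-1)/(-12 + 121) = -(-1)/109 = -1*(-1/109) = 1/109 ≈ 0.0091743)
M = -42 (M = (-5 + 3)*21 = -2*21 = -42)
466/Z + M/(-120) = 466/(1/109) - 42/(-120) = 466*109 - 42*(-1/120) = 50794 + 7/20 = 1015887/20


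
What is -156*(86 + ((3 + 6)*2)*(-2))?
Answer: -7800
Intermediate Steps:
-156*(86 + ((3 + 6)*2)*(-2)) = -156*(86 + (9*2)*(-2)) = -156*(86 + 18*(-2)) = -156*(86 - 36) = -156*50 = -7800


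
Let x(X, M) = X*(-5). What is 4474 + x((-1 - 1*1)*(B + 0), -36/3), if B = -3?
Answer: 4444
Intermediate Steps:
x(X, M) = -5*X
4474 + x((-1 - 1*1)*(B + 0), -36/3) = 4474 - 5*(-1 - 1*1)*(-3 + 0) = 4474 - 5*(-1 - 1)*(-3) = 4474 - (-10)*(-3) = 4474 - 5*6 = 4474 - 30 = 4444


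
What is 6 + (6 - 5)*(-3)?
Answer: 3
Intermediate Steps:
6 + (6 - 5)*(-3) = 6 + 1*(-3) = 6 - 3 = 3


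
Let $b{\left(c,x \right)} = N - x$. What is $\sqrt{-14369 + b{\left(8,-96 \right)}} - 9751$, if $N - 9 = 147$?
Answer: $-9751 + i \sqrt{14117} \approx -9751.0 + 118.81 i$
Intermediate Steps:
$N = 156$ ($N = 9 + 147 = 156$)
$b{\left(c,x \right)} = 156 - x$
$\sqrt{-14369 + b{\left(8,-96 \right)}} - 9751 = \sqrt{-14369 + \left(156 - -96\right)} - 9751 = \sqrt{-14369 + \left(156 + 96\right)} - 9751 = \sqrt{-14369 + 252} - 9751 = \sqrt{-14117} - 9751 = i \sqrt{14117} - 9751 = -9751 + i \sqrt{14117}$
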